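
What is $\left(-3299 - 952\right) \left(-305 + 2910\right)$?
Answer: $-11073855$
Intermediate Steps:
$\left(-3299 - 952\right) \left(-305 + 2910\right) = \left(-3299 + \left(-1551 + 599\right)\right) 2605 = \left(-3299 - 952\right) 2605 = \left(-4251\right) 2605 = -11073855$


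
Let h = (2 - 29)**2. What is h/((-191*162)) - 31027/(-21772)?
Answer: 5828183/4158452 ≈ 1.4015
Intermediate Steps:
h = 729 (h = (-27)**2 = 729)
h/((-191*162)) - 31027/(-21772) = 729/((-191*162)) - 31027/(-21772) = 729/(-30942) - 31027*(-1/21772) = 729*(-1/30942) + 31027/21772 = -9/382 + 31027/21772 = 5828183/4158452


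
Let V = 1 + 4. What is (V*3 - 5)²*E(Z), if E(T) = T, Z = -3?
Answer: -300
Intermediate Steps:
V = 5
(V*3 - 5)²*E(Z) = (5*3 - 5)²*(-3) = (15 - 5)²*(-3) = 10²*(-3) = 100*(-3) = -300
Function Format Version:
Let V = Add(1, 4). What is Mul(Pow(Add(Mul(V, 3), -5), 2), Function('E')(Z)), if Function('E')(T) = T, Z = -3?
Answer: -300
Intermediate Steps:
V = 5
Mul(Pow(Add(Mul(V, 3), -5), 2), Function('E')(Z)) = Mul(Pow(Add(Mul(5, 3), -5), 2), -3) = Mul(Pow(Add(15, -5), 2), -3) = Mul(Pow(10, 2), -3) = Mul(100, -3) = -300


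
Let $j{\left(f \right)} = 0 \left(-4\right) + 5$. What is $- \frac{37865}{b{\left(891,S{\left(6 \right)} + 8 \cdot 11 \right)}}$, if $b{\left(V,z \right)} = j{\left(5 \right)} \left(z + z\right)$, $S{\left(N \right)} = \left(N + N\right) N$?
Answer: $- \frac{7573}{320} \approx -23.666$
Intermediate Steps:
$j{\left(f \right)} = 5$ ($j{\left(f \right)} = 0 + 5 = 5$)
$S{\left(N \right)} = 2 N^{2}$ ($S{\left(N \right)} = 2 N N = 2 N^{2}$)
$b{\left(V,z \right)} = 10 z$ ($b{\left(V,z \right)} = 5 \left(z + z\right) = 5 \cdot 2 z = 10 z$)
$- \frac{37865}{b{\left(891,S{\left(6 \right)} + 8 \cdot 11 \right)}} = - \frac{37865}{10 \left(2 \cdot 6^{2} + 8 \cdot 11\right)} = - \frac{37865}{10 \left(2 \cdot 36 + 88\right)} = - \frac{37865}{10 \left(72 + 88\right)} = - \frac{37865}{10 \cdot 160} = - \frac{37865}{1600} = \left(-37865\right) \frac{1}{1600} = - \frac{7573}{320}$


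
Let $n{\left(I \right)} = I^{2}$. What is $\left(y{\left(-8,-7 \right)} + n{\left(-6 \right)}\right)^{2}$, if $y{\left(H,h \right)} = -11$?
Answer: $625$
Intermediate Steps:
$\left(y{\left(-8,-7 \right)} + n{\left(-6 \right)}\right)^{2} = \left(-11 + \left(-6\right)^{2}\right)^{2} = \left(-11 + 36\right)^{2} = 25^{2} = 625$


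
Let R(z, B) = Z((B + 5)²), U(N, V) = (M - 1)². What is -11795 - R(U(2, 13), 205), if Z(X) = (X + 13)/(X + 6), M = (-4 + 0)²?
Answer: -520274383/44106 ≈ -11796.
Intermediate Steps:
M = 16 (M = (-4)² = 16)
U(N, V) = 225 (U(N, V) = (16 - 1)² = 15² = 225)
Z(X) = (13 + X)/(6 + X)
R(z, B) = (13 + (5 + B)²)/(6 + (5 + B)²) (R(z, B) = (13 + (B + 5)²)/(6 + (B + 5)²) = (13 + (5 + B)²)/(6 + (5 + B)²))
-11795 - R(U(2, 13), 205) = -11795 - (13 + (5 + 205)²)/(6 + (5 + 205)²) = -11795 - (13 + 210²)/(6 + 210²) = -11795 - (13 + 44100)/(6 + 44100) = -11795 - 44113/44106 = -520274383/44106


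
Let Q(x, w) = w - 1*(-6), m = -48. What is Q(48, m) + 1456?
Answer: 1414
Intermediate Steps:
Q(x, w) = 6 + w (Q(x, w) = w + 6 = 6 + w)
Q(48, m) + 1456 = (6 - 48) + 1456 = -42 + 1456 = 1414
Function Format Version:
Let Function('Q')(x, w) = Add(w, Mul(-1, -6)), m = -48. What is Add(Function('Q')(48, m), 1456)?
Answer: 1414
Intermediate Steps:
Function('Q')(x, w) = Add(6, w) (Function('Q')(x, w) = Add(w, 6) = Add(6, w))
Add(Function('Q')(48, m), 1456) = Add(Add(6, -48), 1456) = Add(-42, 1456) = 1414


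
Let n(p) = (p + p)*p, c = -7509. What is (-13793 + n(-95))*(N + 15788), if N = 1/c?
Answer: 168225417129/2503 ≈ 6.7209e+7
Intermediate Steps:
n(p) = 2*p**2 (n(p) = (2*p)*p = 2*p**2)
N = -1/7509 (N = 1/(-7509) = -1/7509 ≈ -0.00013317)
(-13793 + n(-95))*(N + 15788) = (-13793 + 2*(-95)**2)*(-1/7509 + 15788) = (-13793 + 2*9025)*(118552091/7509) = (-13793 + 18050)*(118552091/7509) = 4257*(118552091/7509) = 168225417129/2503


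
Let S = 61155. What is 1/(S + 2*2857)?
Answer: 1/66869 ≈ 1.4955e-5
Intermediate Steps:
1/(S + 2*2857) = 1/(61155 + 2*2857) = 1/(61155 + 5714) = 1/66869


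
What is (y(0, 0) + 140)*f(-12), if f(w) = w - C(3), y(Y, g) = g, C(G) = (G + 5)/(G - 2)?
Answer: -2800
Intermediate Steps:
C(G) = (5 + G)/(-2 + G)
f(w) = -8 + w (f(w) = w - (5 + 3)/(-2 + 3) = w - 8/1 = w - 8 = -8 + w)
(y(0, 0) + 140)*f(-12) = (0 + 140)*(-8 - 12) = 140*(-20) = -2800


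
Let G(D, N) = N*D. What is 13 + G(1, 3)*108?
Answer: 337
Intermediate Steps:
G(D, N) = D*N
13 + G(1, 3)*108 = 13 + (1*3)*108 = 13 + 3*108 = 13 + 324 = 337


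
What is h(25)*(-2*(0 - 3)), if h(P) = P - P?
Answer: 0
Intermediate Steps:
h(P) = 0
h(25)*(-2*(0 - 3)) = 0*(-2*(0 - 3)) = 0*(-2*(-3)) = 0*6 = 0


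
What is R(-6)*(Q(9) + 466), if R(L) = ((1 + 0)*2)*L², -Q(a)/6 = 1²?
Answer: 33120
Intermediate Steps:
Q(a) = -6 (Q(a) = -6*1² = -6*1 = -6)
R(L) = 2*L² (R(L) = (1*2)*L² = 2*L²)
R(-6)*(Q(9) + 466) = (2*(-6)²)*(-6 + 466) = (2*36)*460 = 72*460 = 33120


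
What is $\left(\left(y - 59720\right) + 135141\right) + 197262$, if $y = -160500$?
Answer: $112183$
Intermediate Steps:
$\left(\left(y - 59720\right) + 135141\right) + 197262 = \left(\left(-160500 - 59720\right) + 135141\right) + 197262 = \left(-220220 + 135141\right) + 197262 = -85079 + 197262 = 112183$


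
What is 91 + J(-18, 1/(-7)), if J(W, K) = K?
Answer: 636/7 ≈ 90.857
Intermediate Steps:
91 + J(-18, 1/(-7)) = 91 + 1/(-7) = 91 - 1/7 = 636/7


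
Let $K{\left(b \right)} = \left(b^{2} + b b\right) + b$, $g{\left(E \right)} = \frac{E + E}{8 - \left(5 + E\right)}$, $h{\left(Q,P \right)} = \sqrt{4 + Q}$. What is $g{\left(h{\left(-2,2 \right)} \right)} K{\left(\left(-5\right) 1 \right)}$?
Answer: $\frac{180}{7} + \frac{270 \sqrt{2}}{7} \approx 80.263$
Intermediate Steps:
$g{\left(E \right)} = \frac{2 E}{3 - E}$
$K{\left(b \right)} = b + 2 b^{2}$ ($K{\left(b \right)} = \left(b^{2} + b^{2}\right) + b = 2 b^{2} + b = b + 2 b^{2}$)
$g{\left(h{\left(-2,2 \right)} \right)} K{\left(\left(-5\right) 1 \right)} = - \frac{2 \sqrt{4 - 2}}{-3 + \sqrt{4 - 2}} \left(-5\right) 1 \left(1 + 2 \left(\left(-5\right) 1\right)\right) = - \frac{2 \sqrt{2}}{-3 + \sqrt{2}} \left(- 5 \left(1 + 2 \left(-5\right)\right)\right) = - \frac{2 \sqrt{2}}{-3 + \sqrt{2}} \left(- 5 \left(1 - 10\right)\right) = - \frac{2 \sqrt{2}}{-3 + \sqrt{2}} \left(\left(-5\right) \left(-9\right)\right) = - \frac{2 \sqrt{2}}{-3 + \sqrt{2}} \cdot 45 = - \frac{90 \sqrt{2}}{-3 + \sqrt{2}}$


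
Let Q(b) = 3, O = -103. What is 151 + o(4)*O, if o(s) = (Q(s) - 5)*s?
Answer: 975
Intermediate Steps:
o(s) = -2*s (o(s) = (3 - 5)*s = -2*s)
151 + o(4)*O = 151 - 2*4*(-103) = 151 - 8*(-103) = 151 + 824 = 975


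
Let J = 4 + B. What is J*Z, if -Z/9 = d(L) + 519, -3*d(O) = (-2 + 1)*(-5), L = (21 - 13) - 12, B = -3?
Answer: -4656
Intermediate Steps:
L = -4 (L = 8 - 12 = -4)
d(O) = -5/3 (d(O) = -(-2 + 1)*(-5)/3 = -(-1)*(-5)/3 = -⅓*5 = -5/3)
Z = -4656 (Z = -9*(-5/3 + 519) = -9*1552/3 = -4656)
J = 1 (J = 4 - 3 = 1)
J*Z = 1*(-4656) = -4656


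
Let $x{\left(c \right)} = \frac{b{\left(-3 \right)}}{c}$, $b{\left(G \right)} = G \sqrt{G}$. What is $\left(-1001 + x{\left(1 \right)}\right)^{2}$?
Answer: $1001974 + 6006 i \sqrt{3} \approx 1.002 \cdot 10^{6} + 10403.0 i$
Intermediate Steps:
$b{\left(G \right)} = G^{\frac{3}{2}}$
$x{\left(c \right)} = - \frac{3 i \sqrt{3}}{c}$ ($x{\left(c \right)} = \frac{\left(-3\right)^{\frac{3}{2}}}{c} = \frac{\left(-3\right) i \sqrt{3}}{c} = - \frac{3 i \sqrt{3}}{c}$)
$\left(-1001 + x{\left(1 \right)}\right)^{2} = \left(-1001 - \frac{3 i \sqrt{3}}{1}\right)^{2} = \left(-1001 - 3 i \sqrt{3} \cdot 1\right)^{2} = \left(-1001 - 3 i \sqrt{3}\right)^{2}$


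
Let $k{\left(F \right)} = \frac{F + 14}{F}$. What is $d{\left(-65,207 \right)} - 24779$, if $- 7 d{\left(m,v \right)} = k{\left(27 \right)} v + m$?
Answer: $- \frac{521107}{21} \approx -24815.0$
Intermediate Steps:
$k{\left(F \right)} = \frac{14 + F}{F}$
$d{\left(m,v \right)} = - \frac{41 v}{189} - \frac{m}{7}$ ($d{\left(m,v \right)} = - \frac{\frac{14 + 27}{27} v + m}{7} = - \frac{\frac{1}{27} \cdot 41 v + m}{7} = - \frac{\frac{41 v}{27} + m}{7} = - \frac{m + \frac{41 v}{27}}{7} = - \frac{41 v}{189} - \frac{m}{7}$)
$d{\left(-65,207 \right)} - 24779 = \left(\left(- \frac{41}{189}\right) 207 - - \frac{65}{7}\right) - 24779 = \left(- \frac{943}{21} + \frac{65}{7}\right) - 24779 = - \frac{748}{21} - 24779 = - \frac{521107}{21}$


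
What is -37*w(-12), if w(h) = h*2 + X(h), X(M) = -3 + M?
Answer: 1443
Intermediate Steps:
w(h) = -3 + 3*h (w(h) = h*2 + (-3 + h) = 2*h + (-3 + h) = -3 + 3*h)
-37*w(-12) = -37*(-3 + 3*(-12)) = -37*(-3 - 36) = -37*(-39) = 1443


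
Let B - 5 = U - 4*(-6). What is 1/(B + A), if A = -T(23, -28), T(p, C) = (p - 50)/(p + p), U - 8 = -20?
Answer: 46/809 ≈ 0.056860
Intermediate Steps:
U = -12 (U = 8 - 20 = -12)
T(p, C) = (-50 + p)/(2*p) (T(p, C) = (-50 + p)/((2*p)) = (-50 + p)*(1/(2*p)) = (-50 + p)/(2*p))
B = 17 (B = 5 + (-12 - 4*(-6)) = 5 + (-12 + 24) = 5 + 12 = 17)
A = 27/46 (A = -(-50 + 23)/(2*23) = -(-27)/(2*23) = -1*(-27/46) = 27/46 ≈ 0.58696)
1/(B + A) = 1/(17 + 27/46) = 1/(809/46) = 46/809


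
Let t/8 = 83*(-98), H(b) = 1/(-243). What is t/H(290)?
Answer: 15812496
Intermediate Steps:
H(b) = -1/243
t = -65072 (t = 8*(83*(-98)) = 8*(-8134) = -65072)
t/H(290) = -65072/(-1/243) = -65072*(-243) = 15812496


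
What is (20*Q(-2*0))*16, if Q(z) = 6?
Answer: 1920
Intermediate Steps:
(20*Q(-2*0))*16 = (20*6)*16 = 120*16 = 1920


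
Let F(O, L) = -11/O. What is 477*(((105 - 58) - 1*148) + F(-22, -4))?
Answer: -95877/2 ≈ -47939.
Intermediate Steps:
477*(((105 - 58) - 1*148) + F(-22, -4)) = 477*(((105 - 58) - 1*148) - 11/(-22)) = 477*((47 - 148) - 11*(-1/22)) = 477*(-101 + 1/2) = 477*(-201/2) = -95877/2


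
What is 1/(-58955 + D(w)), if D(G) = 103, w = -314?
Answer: -1/58852 ≈ -1.6992e-5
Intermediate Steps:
1/(-58955 + D(w)) = 1/(-58955 + 103) = 1/(-58852) = -1/58852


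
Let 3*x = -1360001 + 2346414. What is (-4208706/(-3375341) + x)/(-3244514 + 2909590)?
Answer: -3329492867951/3391448127252 ≈ -0.98173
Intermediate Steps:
x = 986413/3 (x = (-1360001 + 2346414)/3 = (⅓)*986413 = 986413/3 ≈ 3.2880e+5)
(-4208706/(-3375341) + x)/(-3244514 + 2909590) = (-4208706/(-3375341) + 986413/3)/(-3244514 + 2909590) = (-4208706*(-1/3375341) + 986413/3)/(-334924) = (4208706/3375341 + 986413/3)*(-1/334924) = (3329492867951/10126023)*(-1/334924) = -3329492867951/3391448127252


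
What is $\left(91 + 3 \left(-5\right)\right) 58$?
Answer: $4408$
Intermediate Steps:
$\left(91 + 3 \left(-5\right)\right) 58 = \left(91 - 15\right) 58 = 76 \cdot 58 = 4408$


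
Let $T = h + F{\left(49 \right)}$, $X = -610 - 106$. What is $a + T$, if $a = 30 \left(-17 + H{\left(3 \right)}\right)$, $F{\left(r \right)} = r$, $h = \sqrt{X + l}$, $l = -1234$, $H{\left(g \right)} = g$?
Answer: $-371 + 5 i \sqrt{78} \approx -371.0 + 44.159 i$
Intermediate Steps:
$X = -716$ ($X = -610 - 106 = -716$)
$h = 5 i \sqrt{78}$ ($h = \sqrt{-716 - 1234} = \sqrt{-1950} = 5 i \sqrt{78} \approx 44.159 i$)
$a = -420$ ($a = 30 \left(-17 + 3\right) = 30 \left(-14\right) = -420$)
$T = 49 + 5 i \sqrt{78}$ ($T = 5 i \sqrt{78} + 49 = 49 + 5 i \sqrt{78} \approx 49.0 + 44.159 i$)
$a + T = -420 + \left(49 + 5 i \sqrt{78}\right) = -371 + 5 i \sqrt{78}$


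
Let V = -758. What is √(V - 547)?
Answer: 3*I*√145 ≈ 36.125*I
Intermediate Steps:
√(V - 547) = √(-758 - 547) = √(-1305) = 3*I*√145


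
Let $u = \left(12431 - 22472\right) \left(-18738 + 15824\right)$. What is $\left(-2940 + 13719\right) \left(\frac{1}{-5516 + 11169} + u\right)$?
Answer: $\frac{1782887630511417}{5653} \approx 3.1539 \cdot 10^{11}$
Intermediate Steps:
$u = 29259474$ ($u = \left(-10041\right) \left(-2914\right) = 29259474$)
$\left(-2940 + 13719\right) \left(\frac{1}{-5516 + 11169} + u\right) = \left(-2940 + 13719\right) \left(\frac{1}{-5516 + 11169} + 29259474\right) = 10779 \left(\frac{1}{5653} + 29259474\right) = 10779 \cdot \frac{165403806523}{5653} = \frac{1782887630511417}{5653}$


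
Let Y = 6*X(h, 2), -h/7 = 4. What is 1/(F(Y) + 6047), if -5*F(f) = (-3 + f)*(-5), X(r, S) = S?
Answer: 1/6056 ≈ 0.00016513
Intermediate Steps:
h = -28 (h = -7*4 = -28)
Y = 12 (Y = 6*2 = 12)
F(f) = -3 + f (F(f) = -(-3 + f)*(-5)/5 = -(15 - 5*f)/5 = -3 + f)
1/(F(Y) + 6047) = 1/((-3 + 12) + 6047) = 1/(9 + 6047) = 1/6056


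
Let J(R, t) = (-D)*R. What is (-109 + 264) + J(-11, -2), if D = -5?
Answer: 100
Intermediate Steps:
J(R, t) = 5*R (J(R, t) = (-1*(-5))*R = 5*R)
(-109 + 264) + J(-11, -2) = (-109 + 264) + 5*(-11) = 155 - 55 = 100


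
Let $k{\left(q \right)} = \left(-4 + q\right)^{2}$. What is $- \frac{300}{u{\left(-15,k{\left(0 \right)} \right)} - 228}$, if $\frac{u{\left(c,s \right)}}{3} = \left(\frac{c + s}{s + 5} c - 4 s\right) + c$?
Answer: $\frac{70}{109} \approx 0.6422$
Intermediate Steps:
$u{\left(c,s \right)} = - 12 s + 3 c + \frac{3 c \left(c + s\right)}{5 + s}$ ($u{\left(c,s \right)} = 3 \left(\left(\frac{c + s}{s + 5} c - 4 s\right) + c\right) = 3 \left(\left(\frac{c + s}{5 + s} c - 4 s\right) + c\right) = 3 \left(\left(\frac{c \left(c + s\right)}{5 + s} - 4 s\right) + c\right) = 3 \left(\left(- 4 s + \frac{c \left(c + s\right)}{5 + s}\right) + c\right) = 3 \left(c - 4 s + \frac{c \left(c + s\right)}{5 + s}\right) = - 12 s + 3 c + \frac{3 c \left(c + s\right)}{5 + s}$)
$- \frac{300}{u{\left(-15,k{\left(0 \right)} \right)} - 228} = - \frac{300}{\frac{3 \left(\left(-15\right)^{2} - 20 \left(-4 + 0\right)^{2} - 4 \left(\left(-4 + 0\right)^{2}\right)^{2} + 5 \left(-15\right) + 2 \left(-15\right) \left(-4 + 0\right)^{2}\right)}{5 + \left(-4 + 0\right)^{2}} - 228} = - \frac{300}{\frac{3 \left(225 - 20 \left(-4\right)^{2} - 4 \left(\left(-4\right)^{2}\right)^{2} - 75 + 2 \left(-15\right) \left(-4\right)^{2}\right)}{5 + \left(-4\right)^{2}} - 228} = - \frac{300}{\frac{3 \left(225 - 320 - 4 \cdot 16^{2} - 75 + 2 \left(-15\right) 16\right)}{5 + 16} - 228} = - \frac{300}{\frac{3 \left(225 - 320 - 1024 - 75 - 480\right)}{21} - 228} = - \frac{300}{3 \cdot \frac{1}{21} \left(225 - 320 - 1024 - 75 - 480\right) - 228} = - \frac{300}{3 \cdot \frac{1}{21} \left(-1674\right) - 228} = - \frac{300}{- \frac{1674}{7} - 228} = - \frac{300}{- \frac{3270}{7}} = \left(-300\right) \left(- \frac{7}{3270}\right) = \frac{70}{109}$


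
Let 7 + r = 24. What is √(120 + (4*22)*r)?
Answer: 4*√101 ≈ 40.200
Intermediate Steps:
r = 17 (r = -7 + 24 = 17)
√(120 + (4*22)*r) = √(120 + (4*22)*17) = √(120 + 88*17) = √(120 + 1496) = √1616 = 4*√101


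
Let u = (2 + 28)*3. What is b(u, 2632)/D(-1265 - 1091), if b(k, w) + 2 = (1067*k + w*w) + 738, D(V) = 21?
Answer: 7024190/21 ≈ 3.3449e+5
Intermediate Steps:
u = 90 (u = 30*3 = 90)
b(k, w) = 736 + w² + 1067*k (b(k, w) = -2 + ((1067*k + w*w) + 738) = -2 + ((1067*k + w²) + 738) = -2 + ((w² + 1067*k) + 738) = -2 + (738 + w² + 1067*k) = 736 + w² + 1067*k)
b(u, 2632)/D(-1265 - 1091) = (736 + 2632² + 1067*90)/21 = (736 + 6927424 + 96030)*(1/21) = 7024190*(1/21) = 7024190/21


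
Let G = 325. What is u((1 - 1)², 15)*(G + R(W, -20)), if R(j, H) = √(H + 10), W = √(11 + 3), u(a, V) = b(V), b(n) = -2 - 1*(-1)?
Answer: -325 - I*√10 ≈ -325.0 - 3.1623*I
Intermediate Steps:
b(n) = -1 (b(n) = -2 + 1 = -1)
u(a, V) = -1
W = √14 ≈ 3.7417
R(j, H) = √(10 + H)
u((1 - 1)², 15)*(G + R(W, -20)) = -(325 + √(10 - 20)) = -(325 + √(-10)) = -(325 + I*√10) = -325 - I*√10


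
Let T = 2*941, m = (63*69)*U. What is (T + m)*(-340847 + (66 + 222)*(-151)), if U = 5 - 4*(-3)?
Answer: -29125290635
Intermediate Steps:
U = 17 (U = 5 + 12 = 17)
m = 73899 (m = (63*69)*17 = 4347*17 = 73899)
T = 1882
(T + m)*(-340847 + (66 + 222)*(-151)) = (1882 + 73899)*(-340847 + (66 + 222)*(-151)) = 75781*(-340847 + 288*(-151)) = 75781*(-340847 - 43488) = 75781*(-384335) = -29125290635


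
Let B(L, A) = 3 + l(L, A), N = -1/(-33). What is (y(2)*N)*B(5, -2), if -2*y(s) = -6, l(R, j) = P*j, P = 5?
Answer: -7/11 ≈ -0.63636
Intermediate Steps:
l(R, j) = 5*j
y(s) = 3 (y(s) = -½*(-6) = 3)
N = 1/33 (N = -1*(-1/33) = 1/33 ≈ 0.030303)
B(L, A) = 3 + 5*A
(y(2)*N)*B(5, -2) = (3*(1/33))*(3 + 5*(-2)) = (3 - 10)/11 = (1/11)*(-7) = -7/11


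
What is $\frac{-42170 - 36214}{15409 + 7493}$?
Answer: $- \frac{13064}{3817} \approx -3.4226$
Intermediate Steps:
$\frac{-42170 - 36214}{15409 + 7493} = - \frac{78384}{22902} = \left(-78384\right) \frac{1}{22902} = - \frac{13064}{3817}$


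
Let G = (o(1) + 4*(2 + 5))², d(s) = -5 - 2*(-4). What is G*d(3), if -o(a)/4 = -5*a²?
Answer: 6912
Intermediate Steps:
o(a) = 20*a² (o(a) = -(-20)*a² = 20*a²)
d(s) = 3 (d(s) = -5 + 8 = 3)
G = 2304 (G = (20*1² + 4*(2 + 5))² = (20*1 + 4*7)² = (20 + 28)² = 48² = 2304)
G*d(3) = 2304*3 = 6912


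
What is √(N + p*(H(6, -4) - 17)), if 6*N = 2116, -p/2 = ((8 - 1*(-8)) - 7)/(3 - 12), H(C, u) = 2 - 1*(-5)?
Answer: √2994/3 ≈ 18.239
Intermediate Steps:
H(C, u) = 7 (H(C, u) = 2 + 5 = 7)
p = 2 (p = -2*((8 - 1*(-8)) - 7)/(3 - 12) = -2*((8 + 8) - 7)/(-9) = -2*(16 - 7)*(-1)/9 = -18*(-1)/9 = -2*(-1) = 2)
N = 1058/3 (N = (⅙)*2116 = 1058/3 ≈ 352.67)
√(N + p*(H(6, -4) - 17)) = √(1058/3 + 2*(7 - 17)) = √(1058/3 + 2*(-10)) = √(1058/3 - 20) = √(998/3) = √2994/3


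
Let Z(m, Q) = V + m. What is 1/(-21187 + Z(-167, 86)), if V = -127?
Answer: -1/21481 ≈ -4.6553e-5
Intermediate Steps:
Z(m, Q) = -127 + m
1/(-21187 + Z(-167, 86)) = 1/(-21187 + (-127 - 167)) = 1/(-21187 - 294) = 1/(-21481) = -1/21481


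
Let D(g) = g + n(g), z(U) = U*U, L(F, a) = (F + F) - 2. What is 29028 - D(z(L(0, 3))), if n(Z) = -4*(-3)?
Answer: 29012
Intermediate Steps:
n(Z) = 12
L(F, a) = -2 + 2*F (L(F, a) = 2*F - 2 = -2 + 2*F)
z(U) = U**2
D(g) = 12 + g (D(g) = g + 12 = 12 + g)
29028 - D(z(L(0, 3))) = 29028 - (12 + (-2 + 2*0)**2) = 29028 - (12 + (-2 + 0)**2) = 29028 - (12 + (-2)**2) = 29028 - (12 + 4) = 29028 - 1*16 = 29028 - 16 = 29012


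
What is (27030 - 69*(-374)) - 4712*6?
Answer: 24564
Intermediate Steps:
(27030 - 69*(-374)) - 4712*6 = (27030 + 25806) - 589*48 = 52836 - 28272 = 24564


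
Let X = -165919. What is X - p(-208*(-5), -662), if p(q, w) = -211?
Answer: -165708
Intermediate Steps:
X - p(-208*(-5), -662) = -165919 - 1*(-211) = -165919 + 211 = -165708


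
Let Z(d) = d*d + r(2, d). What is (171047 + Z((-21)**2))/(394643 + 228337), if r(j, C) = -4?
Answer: 91381/155745 ≈ 0.58673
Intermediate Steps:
Z(d) = -4 + d**2 (Z(d) = d*d - 4 = d**2 - 4 = -4 + d**2)
(171047 + Z((-21)**2))/(394643 + 228337) = (171047 + (-4 + ((-21)**2)**2))/(394643 + 228337) = (171047 + (-4 + 441**2))/622980 = (171047 + (-4 + 194481))*(1/622980) = (171047 + 194477)*(1/622980) = 365524*(1/622980) = 91381/155745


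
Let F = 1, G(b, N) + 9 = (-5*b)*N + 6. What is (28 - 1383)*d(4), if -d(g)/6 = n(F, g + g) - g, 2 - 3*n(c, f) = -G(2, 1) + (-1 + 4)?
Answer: -70460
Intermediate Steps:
G(b, N) = -3 - 5*N*b (G(b, N) = -9 + ((-5*b)*N + 6) = -9 + (-5*N*b + 6) = -9 + (6 - 5*N*b) = -3 - 5*N*b)
n(c, f) = -14/3 (n(c, f) = ⅔ - (-(-3 - 5*1*2) + (-1 + 4))/3 = ⅔ - (-(-3 - 10) + 3)/3 = ⅔ - (-1*(-13) + 3)/3 = ⅔ - (13 + 3)/3 = ⅔ - ⅓*16 = ⅔ - 16/3 = -14/3)
d(g) = 28 + 6*g (d(g) = -6*(-14/3 - g) = 28 + 6*g)
(28 - 1383)*d(4) = (28 - 1383)*(28 + 6*4) = -1355*(28 + 24) = -1355*52 = -70460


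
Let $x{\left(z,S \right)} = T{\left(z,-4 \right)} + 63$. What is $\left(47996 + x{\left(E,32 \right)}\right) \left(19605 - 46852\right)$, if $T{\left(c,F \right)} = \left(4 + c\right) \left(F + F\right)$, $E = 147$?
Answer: $-1276549197$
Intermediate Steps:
$T{\left(c,F \right)} = 2 F \left(4 + c\right)$ ($T{\left(c,F \right)} = \left(4 + c\right) 2 F = 2 F \left(4 + c\right)$)
$x{\left(z,S \right)} = 31 - 8 z$ ($x{\left(z,S \right)} = 2 \left(-4\right) \left(4 + z\right) + 63 = \left(-32 - 8 z\right) + 63 = 31 - 8 z$)
$\left(47996 + x{\left(E,32 \right)}\right) \left(19605 - 46852\right) = \left(47996 + \left(31 - 1176\right)\right) \left(19605 - 46852\right) = \left(47996 + \left(31 - 1176\right)\right) \left(-27247\right) = \left(47996 - 1145\right) \left(-27247\right) = 46851 \left(-27247\right) = -1276549197$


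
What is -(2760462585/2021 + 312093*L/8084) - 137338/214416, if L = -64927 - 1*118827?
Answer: 1241106319951115/216667368 ≈ 5.7282e+6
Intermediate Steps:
L = -183754 (L = -64927 - 118827 = -183754)
-(2760462585/2021 + 312093*L/8084) - 137338/214416 = -312093/(8084/(-183754 - 1*(-35380))) - 137338/214416 = -312093/(8084/(-183754 + 35380)) - 137338*1/214416 = -312093/(8084/(-148374)) - 68669/107208 = -312093/(8084*(-1/148374)) - 68669/107208 = -312093/(-4042/74187) - 68669/107208 = -312093*(-74187/4042) - 68669/107208 = 23153243391/4042 - 68669/107208 = 1241106319951115/216667368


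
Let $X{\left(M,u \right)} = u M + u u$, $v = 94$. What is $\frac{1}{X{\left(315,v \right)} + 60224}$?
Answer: $\frac{1}{98670} \approx 1.0135 \cdot 10^{-5}$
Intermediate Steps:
$X{\left(M,u \right)} = u^{2} + M u$ ($X{\left(M,u \right)} = M u + u^{2} = u^{2} + M u$)
$\frac{1}{X{\left(315,v \right)} + 60224} = \frac{1}{94 \left(315 + 94\right) + 60224} = \frac{1}{94 \cdot 409 + 60224} = \frac{1}{38446 + 60224} = \frac{1}{98670}$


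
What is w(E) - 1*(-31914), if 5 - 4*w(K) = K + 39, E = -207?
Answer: 127829/4 ≈ 31957.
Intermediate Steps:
w(K) = -17/2 - K/4 (w(K) = 5/4 - (K + 39)/4 = 5/4 - (39 + K)/4 = 5/4 + (-39/4 - K/4) = -17/2 - K/4)
w(E) - 1*(-31914) = (-17/2 - 1/4*(-207)) - 1*(-31914) = (-17/2 + 207/4) + 31914 = 173/4 + 31914 = 127829/4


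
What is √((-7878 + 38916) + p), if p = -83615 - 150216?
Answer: I*√202793 ≈ 450.33*I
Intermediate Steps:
p = -233831
√((-7878 + 38916) + p) = √((-7878 + 38916) - 233831) = √(31038 - 233831) = √(-202793) = I*√202793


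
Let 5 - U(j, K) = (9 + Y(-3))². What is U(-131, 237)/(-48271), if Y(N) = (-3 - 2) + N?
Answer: -4/48271 ≈ -8.2865e-5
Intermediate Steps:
Y(N) = -5 + N
U(j, K) = 4 (U(j, K) = 5 - (9 + (-5 - 3))² = 5 - (9 - 8)² = 5 - 1*1² = 5 - 1*1 = 5 - 1 = 4)
U(-131, 237)/(-48271) = 4/(-48271) = 4*(-1/48271) = -4/48271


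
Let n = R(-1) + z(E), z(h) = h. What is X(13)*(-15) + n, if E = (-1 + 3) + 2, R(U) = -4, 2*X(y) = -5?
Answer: 75/2 ≈ 37.500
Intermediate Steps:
X(y) = -5/2 (X(y) = (½)*(-5) = -5/2)
E = 4 (E = 2 + 2 = 4)
n = 0 (n = -4 + 4 = 0)
X(13)*(-15) + n = -5/2*(-15) + 0 = 75/2 + 0 = 75/2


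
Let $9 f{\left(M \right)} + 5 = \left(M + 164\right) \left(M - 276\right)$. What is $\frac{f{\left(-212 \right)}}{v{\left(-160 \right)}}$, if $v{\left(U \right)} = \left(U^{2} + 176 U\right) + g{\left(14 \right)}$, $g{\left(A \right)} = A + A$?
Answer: $- \frac{23419}{22788} \approx -1.0277$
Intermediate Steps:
$f{\left(M \right)} = - \frac{5}{9} + \frac{\left(-276 + M\right) \left(164 + M\right)}{9}$ ($f{\left(M \right)} = - \frac{5}{9} + \frac{\left(M + 164\right) \left(M - 276\right)}{9} = - \frac{5}{9} + \frac{\left(164 + M\right) \left(-276 + M\right)}{9} = - \frac{5}{9} + \frac{\left(-276 + M\right) \left(164 + M\right)}{9}$)
$g{\left(A \right)} = 2 A$
$v{\left(U \right)} = 28 + U^{2} + 176 U$ ($v{\left(U \right)} = \left(U^{2} + 176 U\right) + 2 \cdot 14 = \left(U^{2} + 176 U\right) + 28 = 28 + U^{2} + 176 U$)
$\frac{f{\left(-212 \right)}}{v{\left(-160 \right)}} = \frac{- \frac{45269}{9} - - \frac{23744}{9} + \frac{\left(-212\right)^{2}}{9}}{28 + \left(-160\right)^{2} + 176 \left(-160\right)} = \frac{- \frac{45269}{9} + \frac{23744}{9} + \frac{1}{9} \cdot 44944}{28 + 25600 - 28160} = \frac{- \frac{45269}{9} + \frac{23744}{9} + \frac{44944}{9}}{-2532} = \frac{23419}{9} \left(- \frac{1}{2532}\right) = - \frac{23419}{22788}$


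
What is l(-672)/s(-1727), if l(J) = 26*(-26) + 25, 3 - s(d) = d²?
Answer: 651/2982526 ≈ 0.00021827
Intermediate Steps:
s(d) = 3 - d²
l(J) = -651 (l(J) = -676 + 25 = -651)
l(-672)/s(-1727) = -651/(3 - 1*(-1727)²) = -651/(3 - 1*2982529) = -651/(3 - 2982529) = -651/(-2982526) = -651*(-1/2982526) = 651/2982526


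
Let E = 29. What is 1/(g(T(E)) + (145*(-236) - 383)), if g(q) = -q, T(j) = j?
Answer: -1/34632 ≈ -2.8875e-5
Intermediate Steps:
1/(g(T(E)) + (145*(-236) - 383)) = 1/(-1*29 + (145*(-236) - 383)) = 1/(-29 + (-34220 - 383)) = 1/(-29 - 34603) = 1/(-34632) = -1/34632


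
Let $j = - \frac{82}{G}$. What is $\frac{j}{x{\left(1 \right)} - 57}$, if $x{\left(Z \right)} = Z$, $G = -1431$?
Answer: $- \frac{41}{40068} \approx -0.0010233$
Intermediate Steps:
$j = \frac{82}{1431}$ ($j = - \frac{82}{-1431} = \left(-82\right) \left(- \frac{1}{1431}\right) = \frac{82}{1431} \approx 0.057303$)
$\frac{j}{x{\left(1 \right)} - 57} = \frac{1}{1 - 57} \cdot \frac{82}{1431} = \frac{1}{-56} \cdot \frac{82}{1431} = \left(- \frac{1}{56}\right) \frac{82}{1431} = - \frac{41}{40068}$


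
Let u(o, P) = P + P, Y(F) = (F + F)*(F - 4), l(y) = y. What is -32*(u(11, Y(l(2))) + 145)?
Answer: -4128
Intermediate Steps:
Y(F) = 2*F*(-4 + F) (Y(F) = (2*F)*(-4 + F) = 2*F*(-4 + F))
u(o, P) = 2*P
-32*(u(11, Y(l(2))) + 145) = -32*(2*(2*2*(-4 + 2)) + 145) = -32*(2*(2*2*(-2)) + 145) = -32*(2*(-8) + 145) = -32*(-16 + 145) = -32*129 = -4128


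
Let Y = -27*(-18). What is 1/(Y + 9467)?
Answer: 1/9953 ≈ 0.00010047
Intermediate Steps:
Y = 486
1/(Y + 9467) = 1/(486 + 9467) = 1/9953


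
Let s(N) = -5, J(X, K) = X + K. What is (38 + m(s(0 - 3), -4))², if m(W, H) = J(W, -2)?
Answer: 961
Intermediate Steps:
J(X, K) = K + X
m(W, H) = -2 + W
(38 + m(s(0 - 3), -4))² = (38 + (-2 - 5))² = (38 - 7)² = 31² = 961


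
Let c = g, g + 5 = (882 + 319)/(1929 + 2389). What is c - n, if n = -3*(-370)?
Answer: -4813369/4318 ≈ -1114.7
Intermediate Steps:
n = 1110
g = -20389/4318 (g = -5 + (882 + 319)/(1929 + 2389) = -5 + 1201/4318 = -20389/4318 ≈ -4.7219)
c = -20389/4318 ≈ -4.7219
c - n = -20389/4318 - 1*1110 = -20389/4318 - 1110 = -4813369/4318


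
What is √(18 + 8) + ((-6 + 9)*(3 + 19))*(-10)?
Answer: -660 + √26 ≈ -654.90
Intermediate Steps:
√(18 + 8) + ((-6 + 9)*(3 + 19))*(-10) = √26 + (3*22)*(-10) = √26 + 66*(-10) = √26 - 660 = -660 + √26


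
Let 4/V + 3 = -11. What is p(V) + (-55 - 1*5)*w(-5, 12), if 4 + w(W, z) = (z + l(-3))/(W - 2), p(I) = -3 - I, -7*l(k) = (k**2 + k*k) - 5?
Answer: 15887/49 ≈ 324.22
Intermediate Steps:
V = -2/7 (V = 4/(-3 - 11) = 4/(-14) = 4*(-1/14) = -2/7 ≈ -0.28571)
l(k) = 5/7 - 2*k**2/7 (l(k) = -((k**2 + k*k) - 5)/7 = -((k**2 + k**2) - 5)/7 = -(2*k**2 - 5)/7 = -(-5 + 2*k**2)/7 = 5/7 - 2*k**2/7)
w(W, z) = -4 + (-13/7 + z)/(-2 + W) (w(W, z) = -4 + (z + (5/7 - 2/7*(-3)**2))/(W - 2) = -4 + (z + (5/7 - 2/7*9))/(-2 + W) = -4 + (z + (5/7 - 18/7))/(-2 + W) = -4 + (z - 13/7)/(-2 + W) = -4 + (-13/7 + z)/(-2 + W))
p(V) + (-55 - 1*5)*w(-5, 12) = (-3 - 1*(-2/7)) + (-55 - 1*5)*((43/7 + 12 - 4*(-5))/(-2 - 5)) = (-3 + 2/7) + (-55 - 5)*((43/7 + 12 + 20)/(-7)) = -19/7 - (-60)*267/(7*7) = -19/7 - 60*(-267/49) = -19/7 + 16020/49 = 15887/49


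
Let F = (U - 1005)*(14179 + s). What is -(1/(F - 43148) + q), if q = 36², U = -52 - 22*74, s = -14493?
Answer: -1036724833/799942 ≈ -1296.0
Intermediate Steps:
U = -1680 (U = -52 - 1628 = -1680)
q = 1296
F = 843090 (F = (-1680 - 1005)*(14179 - 14493) = -2685*(-314) = 843090)
-(1/(F - 43148) + q) = -(1/(843090 - 43148) + 1296) = -(1/799942 + 1296) = -1*1036724833/799942 = -1036724833/799942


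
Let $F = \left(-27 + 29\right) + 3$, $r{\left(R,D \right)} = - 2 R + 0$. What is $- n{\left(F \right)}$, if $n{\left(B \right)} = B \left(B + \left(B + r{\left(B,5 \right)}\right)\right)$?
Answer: $0$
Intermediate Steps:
$r{\left(R,D \right)} = - 2 R$
$F = 5$ ($F = 2 + 3 = 5$)
$n{\left(B \right)} = 0$ ($n{\left(B \right)} = B \left(B + \left(B - 2 B\right)\right) = B \left(B - B\right) = B 0 = 0$)
$- n{\left(F \right)} = \left(-1\right) 0 = 0$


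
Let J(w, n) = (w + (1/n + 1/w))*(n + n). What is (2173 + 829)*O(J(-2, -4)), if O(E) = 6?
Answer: 18012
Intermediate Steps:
J(w, n) = 2*n*(w + 1/n + 1/w) (J(w, n) = (w + (1/n + 1/w))*(2*n) = (w + 1/n + 1/w)*(2*n) = 2*n*(w + 1/n + 1/w))
(2173 + 829)*O(J(-2, -4)) = (2173 + 829)*6 = 3002*6 = 18012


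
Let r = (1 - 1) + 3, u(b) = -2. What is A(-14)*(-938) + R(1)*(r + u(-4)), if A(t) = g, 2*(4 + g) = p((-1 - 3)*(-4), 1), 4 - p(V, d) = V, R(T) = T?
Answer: 9381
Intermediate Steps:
p(V, d) = 4 - V
r = 3 (r = 0 + 3 = 3)
g = -10 (g = -4 + (4 - (-1 - 3)*(-4))/2 = -4 + (4 - (-4)*(-4))/2 = -4 + (4 - 1*16)/2 = -4 + (4 - 16)/2 = -4 + (1/2)*(-12) = -4 - 6 = -10)
A(t) = -10
A(-14)*(-938) + R(1)*(r + u(-4)) = -10*(-938) + 1*(3 - 2) = 9380 + 1*1 = 9380 + 1 = 9381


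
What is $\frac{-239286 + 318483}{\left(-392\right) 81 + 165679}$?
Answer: $\frac{79197}{133927} \approx 0.59134$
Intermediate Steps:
$\frac{-239286 + 318483}{\left(-392\right) 81 + 165679} = \frac{79197}{-31752 + 165679} = \frac{79197}{133927}$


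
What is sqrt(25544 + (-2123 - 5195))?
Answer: sqrt(18226) ≈ 135.00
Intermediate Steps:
sqrt(25544 + (-2123 - 5195)) = sqrt(25544 - 7318) = sqrt(18226)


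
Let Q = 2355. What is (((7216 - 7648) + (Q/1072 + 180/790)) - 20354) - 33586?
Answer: -4604450595/84688 ≈ -54370.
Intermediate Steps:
(((7216 - 7648) + (Q/1072 + 180/790)) - 20354) - 33586 = (((7216 - 7648) + (2355/1072 + 180/790)) - 20354) - 33586 = ((-432 + (2355*(1/1072) + 180*(1/790))) - 20354) - 33586 = ((-432 + (2355/1072 + 18/79)) - 20354) - 33586 = ((-432 + 205341/84688) - 20354) - 33586 = (-36379875/84688 - 20354) - 33586 = -1760119427/84688 - 33586 = -4604450595/84688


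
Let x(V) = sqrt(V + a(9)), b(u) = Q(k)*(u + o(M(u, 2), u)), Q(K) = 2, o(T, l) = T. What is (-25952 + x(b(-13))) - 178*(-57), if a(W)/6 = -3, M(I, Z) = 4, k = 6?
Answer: -15806 + 6*I ≈ -15806.0 + 6.0*I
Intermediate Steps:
a(W) = -18 (a(W) = 6*(-3) = -18)
b(u) = 8 + 2*u (b(u) = 2*(u + 4) = 2*(4 + u) = 8 + 2*u)
x(V) = sqrt(-18 + V) (x(V) = sqrt(V - 18) = sqrt(-18 + V))
(-25952 + x(b(-13))) - 178*(-57) = (-25952 + sqrt(-18 + (8 + 2*(-13)))) - 178*(-57) = (-25952 + sqrt(-18 + (8 - 26))) + 10146 = (-25952 + sqrt(-18 - 18)) + 10146 = (-25952 + sqrt(-36)) + 10146 = (-25952 + 6*I) + 10146 = -15806 + 6*I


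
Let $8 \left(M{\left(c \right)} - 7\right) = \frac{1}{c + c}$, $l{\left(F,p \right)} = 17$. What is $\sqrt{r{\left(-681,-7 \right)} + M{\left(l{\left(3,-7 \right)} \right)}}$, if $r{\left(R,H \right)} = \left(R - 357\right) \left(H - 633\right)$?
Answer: $\frac{\sqrt{3071848065}}{68} \approx 815.06$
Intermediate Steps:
$r{\left(R,H \right)} = \left(-633 + H\right) \left(-357 + R\right)$ ($r{\left(R,H \right)} = \left(-357 + R\right) \left(-633 + H\right) = \left(-633 + H\right) \left(-357 + R\right)$)
$M{\left(c \right)} = 7 + \frac{1}{16 c}$ ($M{\left(c \right)} = 7 + \frac{1}{8 \left(c + c\right)} = 7 + \frac{1}{8 \cdot 2 c} = 7 + \frac{\frac{1}{2} \frac{1}{c}}{8} = 7 + \frac{1}{16 c}$)
$\sqrt{r{\left(-681,-7 \right)} + M{\left(l{\left(3,-7 \right)} \right)}} = \sqrt{\left(225981 - -431073 - -2499 - -4767\right) + \left(7 + \frac{1}{16 \cdot 17}\right)} = \sqrt{\left(225981 + 431073 + 2499 + 4767\right) + \left(7 + \frac{1}{16} \cdot \frac{1}{17}\right)} = \sqrt{664320 + \left(7 + \frac{1}{272}\right)} = \sqrt{664320 + \frac{1905}{272}} = \sqrt{\frac{180696945}{272}} = \frac{\sqrt{3071848065}}{68}$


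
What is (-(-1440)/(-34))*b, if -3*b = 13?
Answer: 3120/17 ≈ 183.53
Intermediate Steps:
b = -13/3 (b = -1/3*13 = -13/3 ≈ -4.3333)
(-(-1440)/(-34))*b = -(-1440)/(-34)*(-13/3) = -(-1440)*(-1)/34*(-13/3) = -40*18/17*(-13/3) = -720/17*(-13/3) = 3120/17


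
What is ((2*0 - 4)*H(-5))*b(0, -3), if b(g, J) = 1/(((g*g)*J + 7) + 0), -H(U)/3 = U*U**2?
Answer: -1500/7 ≈ -214.29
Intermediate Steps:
H(U) = -3*U**3 (H(U) = -3*U*U**2 = -3*U**3)
b(g, J) = 1/(7 + J*g**2) (b(g, J) = 1/((g**2*J + 7) + 0) = 1/((J*g**2 + 7) + 0) = 1/((7 + J*g**2) + 0) = 1/(7 + J*g**2))
((2*0 - 4)*H(-5))*b(0, -3) = ((2*0 - 4)*(-3*(-5)**3))/(7 - 3*0**2) = ((0 - 4)*(-3*(-125)))/(7 - 3*0) = (-4*375)/(7 + 0) = -1500/7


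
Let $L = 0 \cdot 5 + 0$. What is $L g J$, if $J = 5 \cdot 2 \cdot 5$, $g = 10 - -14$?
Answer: $0$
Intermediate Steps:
$g = 24$ ($g = 10 + 14 = 24$)
$L = 0$ ($L = 0 + 0 = 0$)
$J = 50$ ($J = 10 \cdot 5 = 50$)
$L g J = 0 \cdot 24 \cdot 50 = 0 \cdot 50 = 0$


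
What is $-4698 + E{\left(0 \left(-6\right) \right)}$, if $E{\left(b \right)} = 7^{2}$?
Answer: $-4649$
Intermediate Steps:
$E{\left(b \right)} = 49$
$-4698 + E{\left(0 \left(-6\right) \right)} = -4698 + 49 = -4649$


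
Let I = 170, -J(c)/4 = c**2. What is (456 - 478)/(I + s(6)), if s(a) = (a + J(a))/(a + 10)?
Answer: -176/1291 ≈ -0.13633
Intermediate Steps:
J(c) = -4*c**2
s(a) = (a - 4*a**2)/(10 + a) (s(a) = (a - 4*a**2)/(a + 10) = (a - 4*a**2)/(10 + a))
(456 - 478)/(I + s(6)) = (456 - 478)/(170 + 6*(1 - 4*6)/(10 + 6)) = -22/(170 + 6*(1 - 24)/16) = -22/(170 + 6*(1/16)*(-23)) = -22/(170 - 69/8) = -22/1291/8 = -22*8/1291 = -176/1291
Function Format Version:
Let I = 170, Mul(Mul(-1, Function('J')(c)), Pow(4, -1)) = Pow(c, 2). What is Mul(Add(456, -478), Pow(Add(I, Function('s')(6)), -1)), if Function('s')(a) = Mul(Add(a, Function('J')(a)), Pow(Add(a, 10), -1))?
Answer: Rational(-176, 1291) ≈ -0.13633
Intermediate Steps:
Function('J')(c) = Mul(-4, Pow(c, 2))
Function('s')(a) = Mul(Pow(Add(10, a), -1), Add(a, Mul(-4, Pow(a, 2)))) (Function('s')(a) = Mul(Add(a, Mul(-4, Pow(a, 2))), Pow(Add(a, 10), -1)) = Mul(Add(a, Mul(-4, Pow(a, 2))), Pow(Add(10, a), -1)) = Mul(Pow(Add(10, a), -1), Add(a, Mul(-4, Pow(a, 2)))))
Mul(Add(456, -478), Pow(Add(I, Function('s')(6)), -1)) = Mul(Add(456, -478), Pow(Add(170, Mul(6, Pow(Add(10, 6), -1), Add(1, Mul(-4, 6)))), -1)) = Mul(-22, Pow(Add(170, Mul(6, Pow(16, -1), Add(1, -24))), -1)) = Mul(-22, Pow(Add(170, Mul(6, Rational(1, 16), -23)), -1)) = Mul(-22, Pow(Add(170, Rational(-69, 8)), -1)) = Mul(-22, Pow(Rational(1291, 8), -1)) = Mul(-22, Rational(8, 1291)) = Rational(-176, 1291)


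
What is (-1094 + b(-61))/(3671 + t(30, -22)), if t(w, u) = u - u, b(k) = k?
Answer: -1155/3671 ≈ -0.31463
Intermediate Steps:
t(w, u) = 0
(-1094 + b(-61))/(3671 + t(30, -22)) = (-1094 - 61)/(3671 + 0) = -1155/3671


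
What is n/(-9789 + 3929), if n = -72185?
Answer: 14437/1172 ≈ 12.318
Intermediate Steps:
n/(-9789 + 3929) = -72185/(-9789 + 3929) = -72185/(-5860) = -72185*(-1/5860) = 14437/1172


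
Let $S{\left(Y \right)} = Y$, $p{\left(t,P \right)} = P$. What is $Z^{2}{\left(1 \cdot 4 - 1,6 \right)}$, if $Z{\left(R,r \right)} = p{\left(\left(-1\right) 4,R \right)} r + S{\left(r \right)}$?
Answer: $576$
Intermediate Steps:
$Z{\left(R,r \right)} = r + R r$ ($Z{\left(R,r \right)} = R r + r = r + R r$)
$Z^{2}{\left(1 \cdot 4 - 1,6 \right)} = \left(6 \left(1 + \left(1 \cdot 4 - 1\right)\right)\right)^{2} = \left(6 \left(1 + \left(4 - 1\right)\right)\right)^{2} = \left(6 \left(1 + 3\right)\right)^{2} = \left(6 \cdot 4\right)^{2} = 24^{2} = 576$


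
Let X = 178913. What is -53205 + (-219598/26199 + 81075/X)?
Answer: -249427179309884/4687341687 ≈ -53213.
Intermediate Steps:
-53205 + (-219598/26199 + 81075/X) = -53205 + (-219598/26199 + 81075/178913) = -53205 - 37164853049/4687341687 = -249427179309884/4687341687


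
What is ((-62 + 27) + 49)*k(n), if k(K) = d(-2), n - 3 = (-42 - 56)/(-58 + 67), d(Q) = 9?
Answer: 126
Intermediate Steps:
n = -71/9 (n = 3 + (-42 - 56)/(-58 + 67) = 3 - 98/9 = -71/9 ≈ -7.8889)
k(K) = 9
((-62 + 27) + 49)*k(n) = ((-62 + 27) + 49)*9 = (-35 + 49)*9 = 14*9 = 126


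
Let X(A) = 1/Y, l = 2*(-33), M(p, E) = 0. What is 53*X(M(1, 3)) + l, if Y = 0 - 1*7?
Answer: -515/7 ≈ -73.571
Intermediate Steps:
l = -66
Y = -7 (Y = 0 - 7 = -7)
X(A) = -1/7 (X(A) = 1/(-7) = -1/7)
53*X(M(1, 3)) + l = 53*(-1/7) - 66 = -53/7 - 66 = -515/7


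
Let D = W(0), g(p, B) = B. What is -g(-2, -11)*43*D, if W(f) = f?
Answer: 0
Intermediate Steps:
D = 0
-g(-2, -11)*43*D = -(-11*43)*0 = -(-473)*0 = -1*0 = 0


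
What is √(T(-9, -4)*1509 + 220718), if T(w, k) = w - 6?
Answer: √198083 ≈ 445.06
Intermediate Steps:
T(w, k) = -6 + w
√(T(-9, -4)*1509 + 220718) = √((-6 - 9)*1509 + 220718) = √(-15*1509 + 220718) = √(-22635 + 220718) = √198083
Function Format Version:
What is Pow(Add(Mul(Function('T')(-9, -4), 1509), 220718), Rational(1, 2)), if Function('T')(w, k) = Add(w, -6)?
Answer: Pow(198083, Rational(1, 2)) ≈ 445.06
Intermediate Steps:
Function('T')(w, k) = Add(-6, w)
Pow(Add(Mul(Function('T')(-9, -4), 1509), 220718), Rational(1, 2)) = Pow(Add(Mul(Add(-6, -9), 1509), 220718), Rational(1, 2)) = Pow(Add(Mul(-15, 1509), 220718), Rational(1, 2)) = Pow(Add(-22635, 220718), Rational(1, 2)) = Pow(198083, Rational(1, 2))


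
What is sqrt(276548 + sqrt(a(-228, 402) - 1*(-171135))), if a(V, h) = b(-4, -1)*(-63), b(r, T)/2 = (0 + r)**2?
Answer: sqrt(276548 + 3*sqrt(18791)) ≈ 526.27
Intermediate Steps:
b(r, T) = 2*r**2 (b(r, T) = 2*(0 + r)**2 = 2*r**2)
a(V, h) = -2016 (a(V, h) = (2*(-4)**2)*(-63) = (2*16)*(-63) = 32*(-63) = -2016)
sqrt(276548 + sqrt(a(-228, 402) - 1*(-171135))) = sqrt(276548 + sqrt(-2016 - 1*(-171135))) = sqrt(276548 + sqrt(-2016 + 171135)) = sqrt(276548 + sqrt(169119)) = sqrt(276548 + 3*sqrt(18791))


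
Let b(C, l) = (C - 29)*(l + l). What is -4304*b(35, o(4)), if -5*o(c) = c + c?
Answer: 413184/5 ≈ 82637.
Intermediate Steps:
o(c) = -2*c/5 (o(c) = -(c + c)/5 = -2*c/5)
b(C, l) = 2*l*(-29 + C) (b(C, l) = (-29 + C)*(2*l) = 2*l*(-29 + C))
-4304*b(35, o(4)) = -8608*(-⅖*4)*(-29 + 35) = -8608*(-8)*6/5 = -4304*(-96/5) = 413184/5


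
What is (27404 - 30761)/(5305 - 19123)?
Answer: 1119/4606 ≈ 0.24294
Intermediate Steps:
(27404 - 30761)/(5305 - 19123) = -3357/(-13818) = -3357*(-1/13818) = 1119/4606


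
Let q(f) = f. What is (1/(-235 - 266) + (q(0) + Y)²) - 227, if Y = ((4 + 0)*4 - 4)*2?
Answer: 174848/501 ≈ 349.00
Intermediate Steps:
Y = 24 (Y = (4*4 - 4)*2 = (16 - 4)*2 = 12*2 = 24)
(1/(-235 - 266) + (q(0) + Y)²) - 227 = (1/(-235 - 266) + (0 + 24)²) - 227 = (1/(-501) + 24²) - 227 = (-1/501 + 576) - 227 = 288575/501 - 227 = 174848/501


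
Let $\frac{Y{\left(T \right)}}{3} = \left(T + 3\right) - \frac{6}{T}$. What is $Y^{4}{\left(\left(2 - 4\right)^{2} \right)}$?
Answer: $\frac{1185921}{16} \approx 74120.0$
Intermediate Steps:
$Y{\left(T \right)} = 9 - \frac{18}{T} + 3 T$ ($Y{\left(T \right)} = 3 \left(\left(T + 3\right) - \frac{6}{T}\right) = 3 \left(\left(3 + T\right) - \frac{6}{T}\right) = 3 \left(3 + T - \frac{6}{T}\right) = 9 - \frac{18}{T} + 3 T$)
$Y^{4}{\left(\left(2 - 4\right)^{2} \right)} = \left(9 - \frac{18}{\left(2 - 4\right)^{2}} + 3 \left(2 - 4\right)^{2}\right)^{4} = \left(9 - \frac{18}{\left(-2\right)^{2}} + 3 \left(-2\right)^{2}\right)^{4} = \left(9 - \frac{18}{4} + 3 \cdot 4\right)^{4} = \left(9 - \frac{9}{2} + 12\right)^{4} = \left(\frac{33}{2}\right)^{4} = \frac{1185921}{16}$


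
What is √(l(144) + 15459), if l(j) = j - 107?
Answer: 2*√3874 ≈ 124.48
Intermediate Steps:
l(j) = -107 + j
√(l(144) + 15459) = √((-107 + 144) + 15459) = √(37 + 15459) = √15496 = 2*√3874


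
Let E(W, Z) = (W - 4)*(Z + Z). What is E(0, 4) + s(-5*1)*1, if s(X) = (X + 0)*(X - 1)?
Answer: -2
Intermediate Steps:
E(W, Z) = 2*Z*(-4 + W) (E(W, Z) = (-4 + W)*(2*Z) = 2*Z*(-4 + W))
s(X) = X*(-1 + X)
E(0, 4) + s(-5*1)*1 = 2*4*(-4 + 0) + ((-5*1)*(-1 - 5*1))*1 = 2*4*(-4) - 5*(-1 - 5)*1 = -32 - 5*(-6)*1 = -32 + 30*1 = -32 + 30 = -2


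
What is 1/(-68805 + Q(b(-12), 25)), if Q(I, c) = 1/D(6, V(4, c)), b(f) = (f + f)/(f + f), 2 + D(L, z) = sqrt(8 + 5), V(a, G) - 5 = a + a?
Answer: -619243/42606877004 - sqrt(13)/42606877004 ≈ -1.4534e-5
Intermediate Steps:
V(a, G) = 5 + 2*a (V(a, G) = 5 + (a + a) = 5 + 2*a)
D(L, z) = -2 + sqrt(13) (D(L, z) = -2 + sqrt(8 + 5) = -2 + sqrt(13))
b(f) = 1 (b(f) = (2*f)/((2*f)) = (2*f)*(1/(2*f)) = 1)
Q(I, c) = 1/(-2 + sqrt(13))
1/(-68805 + Q(b(-12), 25)) = 1/(-68805 + (2/9 + sqrt(13)/9)) = 1/(-619243/9 + sqrt(13)/9)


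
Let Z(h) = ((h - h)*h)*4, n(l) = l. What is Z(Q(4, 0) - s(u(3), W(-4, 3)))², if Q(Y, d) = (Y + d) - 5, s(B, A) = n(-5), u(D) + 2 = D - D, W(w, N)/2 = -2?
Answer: 0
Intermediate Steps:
W(w, N) = -4 (W(w, N) = 2*(-2) = -4)
u(D) = -2 (u(D) = -2 + (D - D) = -2 + 0 = -2)
s(B, A) = -5
Q(Y, d) = -5 + Y + d
Z(h) = 0 (Z(h) = (0*h)*4 = 0*4 = 0)
Z(Q(4, 0) - s(u(3), W(-4, 3)))² = 0² = 0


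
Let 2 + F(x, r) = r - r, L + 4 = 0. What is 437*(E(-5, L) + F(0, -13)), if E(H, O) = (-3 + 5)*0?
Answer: -874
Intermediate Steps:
L = -4 (L = -4 + 0 = -4)
F(x, r) = -2 (F(x, r) = -2 + (r - r) = -2 + 0 = -2)
E(H, O) = 0 (E(H, O) = 2*0 = 0)
437*(E(-5, L) + F(0, -13)) = 437*(0 - 2) = 437*(-2) = -874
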